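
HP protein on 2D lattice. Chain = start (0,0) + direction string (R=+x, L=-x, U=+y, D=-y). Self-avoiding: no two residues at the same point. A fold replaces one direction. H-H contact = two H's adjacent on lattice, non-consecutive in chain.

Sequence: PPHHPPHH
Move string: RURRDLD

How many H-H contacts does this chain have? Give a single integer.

Positions: [(0, 0), (1, 0), (1, 1), (2, 1), (3, 1), (3, 0), (2, 0), (2, -1)]
H-H contact: residue 3 @(2,1) - residue 6 @(2, 0)

Answer: 1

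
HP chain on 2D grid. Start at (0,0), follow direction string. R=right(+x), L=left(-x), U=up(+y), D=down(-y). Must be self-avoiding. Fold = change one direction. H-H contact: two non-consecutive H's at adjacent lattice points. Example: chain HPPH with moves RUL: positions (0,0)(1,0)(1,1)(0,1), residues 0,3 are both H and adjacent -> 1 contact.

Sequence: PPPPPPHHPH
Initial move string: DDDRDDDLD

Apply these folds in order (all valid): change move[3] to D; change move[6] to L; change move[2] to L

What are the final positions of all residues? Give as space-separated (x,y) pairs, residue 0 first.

Initial moves: DDDRDDDLD
Fold: move[3]->D => DDDDDDDLD (positions: [(0, 0), (0, -1), (0, -2), (0, -3), (0, -4), (0, -5), (0, -6), (0, -7), (-1, -7), (-1, -8)])
Fold: move[6]->L => DDDDDDLLD (positions: [(0, 0), (0, -1), (0, -2), (0, -3), (0, -4), (0, -5), (0, -6), (-1, -6), (-2, -6), (-2, -7)])
Fold: move[2]->L => DDLDDDLLD (positions: [(0, 0), (0, -1), (0, -2), (-1, -2), (-1, -3), (-1, -4), (-1, -5), (-2, -5), (-3, -5), (-3, -6)])

Answer: (0,0) (0,-1) (0,-2) (-1,-2) (-1,-3) (-1,-4) (-1,-5) (-2,-5) (-3,-5) (-3,-6)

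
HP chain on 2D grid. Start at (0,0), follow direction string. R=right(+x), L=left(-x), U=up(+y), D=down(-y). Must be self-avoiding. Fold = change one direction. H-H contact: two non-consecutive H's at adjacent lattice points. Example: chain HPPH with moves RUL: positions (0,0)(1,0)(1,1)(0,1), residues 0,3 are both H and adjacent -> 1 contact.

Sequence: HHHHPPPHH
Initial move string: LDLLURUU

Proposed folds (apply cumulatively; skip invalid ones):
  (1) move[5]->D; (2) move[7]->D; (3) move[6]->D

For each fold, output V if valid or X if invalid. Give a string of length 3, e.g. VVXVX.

Initial: LDLLURUU -> [(0, 0), (-1, 0), (-1, -1), (-2, -1), (-3, -1), (-3, 0), (-2, 0), (-2, 1), (-2, 2)]
Fold 1: move[5]->D => LDLLUDUU INVALID (collision), skipped
Fold 2: move[7]->D => LDLLURUD INVALID (collision), skipped
Fold 3: move[6]->D => LDLLURDU INVALID (collision), skipped

Answer: XXX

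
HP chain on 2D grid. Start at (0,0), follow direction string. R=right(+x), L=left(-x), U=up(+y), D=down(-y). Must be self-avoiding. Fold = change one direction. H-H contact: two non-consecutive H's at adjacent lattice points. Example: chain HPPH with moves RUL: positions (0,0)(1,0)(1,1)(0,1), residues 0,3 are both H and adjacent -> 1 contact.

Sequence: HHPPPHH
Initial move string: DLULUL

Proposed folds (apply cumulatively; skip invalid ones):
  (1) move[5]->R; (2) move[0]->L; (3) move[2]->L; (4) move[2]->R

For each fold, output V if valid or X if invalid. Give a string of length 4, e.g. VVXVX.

Initial: DLULUL -> [(0, 0), (0, -1), (-1, -1), (-1, 0), (-2, 0), (-2, 1), (-3, 1)]
Fold 1: move[5]->R => DLULUR VALID
Fold 2: move[0]->L => LLULUR VALID
Fold 3: move[2]->L => LLLLUR VALID
Fold 4: move[2]->R => LLRLUR INVALID (collision), skipped

Answer: VVVX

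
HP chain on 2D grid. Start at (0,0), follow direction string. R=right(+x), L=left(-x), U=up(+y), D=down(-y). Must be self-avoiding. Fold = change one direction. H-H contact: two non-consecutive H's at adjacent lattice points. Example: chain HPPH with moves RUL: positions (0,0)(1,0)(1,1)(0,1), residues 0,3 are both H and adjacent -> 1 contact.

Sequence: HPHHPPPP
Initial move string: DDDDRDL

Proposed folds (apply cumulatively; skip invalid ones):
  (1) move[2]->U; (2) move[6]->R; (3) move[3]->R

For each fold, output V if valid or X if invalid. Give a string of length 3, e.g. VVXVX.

Answer: XVV

Derivation:
Initial: DDDDRDL -> [(0, 0), (0, -1), (0, -2), (0, -3), (0, -4), (1, -4), (1, -5), (0, -5)]
Fold 1: move[2]->U => DDUDRDL INVALID (collision), skipped
Fold 2: move[6]->R => DDDDRDR VALID
Fold 3: move[3]->R => DDDRRDR VALID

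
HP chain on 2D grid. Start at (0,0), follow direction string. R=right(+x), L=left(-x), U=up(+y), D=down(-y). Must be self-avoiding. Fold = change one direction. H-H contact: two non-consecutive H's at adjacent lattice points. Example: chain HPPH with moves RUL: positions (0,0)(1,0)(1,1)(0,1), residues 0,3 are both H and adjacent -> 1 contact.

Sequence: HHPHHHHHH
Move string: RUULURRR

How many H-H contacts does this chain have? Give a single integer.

Positions: [(0, 0), (1, 0), (1, 1), (1, 2), (0, 2), (0, 3), (1, 3), (2, 3), (3, 3)]
H-H contact: residue 3 @(1,2) - residue 6 @(1, 3)

Answer: 1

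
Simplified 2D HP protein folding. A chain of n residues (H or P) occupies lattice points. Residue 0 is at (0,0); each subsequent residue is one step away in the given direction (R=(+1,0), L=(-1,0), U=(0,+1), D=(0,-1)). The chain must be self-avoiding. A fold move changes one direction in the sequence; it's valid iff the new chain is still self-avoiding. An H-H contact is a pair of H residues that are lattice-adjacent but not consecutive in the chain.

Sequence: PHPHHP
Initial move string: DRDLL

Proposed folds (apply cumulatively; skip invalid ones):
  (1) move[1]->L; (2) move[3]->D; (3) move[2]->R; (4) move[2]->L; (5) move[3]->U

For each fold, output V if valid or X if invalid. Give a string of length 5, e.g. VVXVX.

Answer: VVXVV

Derivation:
Initial: DRDLL -> [(0, 0), (0, -1), (1, -1), (1, -2), (0, -2), (-1, -2)]
Fold 1: move[1]->L => DLDLL VALID
Fold 2: move[3]->D => DLDDL VALID
Fold 3: move[2]->R => DLRDL INVALID (collision), skipped
Fold 4: move[2]->L => DLLDL VALID
Fold 5: move[3]->U => DLLUL VALID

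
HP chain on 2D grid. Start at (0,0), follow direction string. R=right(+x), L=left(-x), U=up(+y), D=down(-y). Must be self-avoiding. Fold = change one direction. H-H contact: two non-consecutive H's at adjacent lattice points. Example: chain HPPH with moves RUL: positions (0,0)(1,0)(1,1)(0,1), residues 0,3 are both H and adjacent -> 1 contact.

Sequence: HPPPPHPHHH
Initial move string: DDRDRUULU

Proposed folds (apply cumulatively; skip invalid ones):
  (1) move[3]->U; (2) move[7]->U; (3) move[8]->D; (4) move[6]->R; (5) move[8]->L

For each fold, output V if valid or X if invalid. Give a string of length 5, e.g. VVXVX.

Answer: VVXVV

Derivation:
Initial: DDRDRUULU -> [(0, 0), (0, -1), (0, -2), (1, -2), (1, -3), (2, -3), (2, -2), (2, -1), (1, -1), (1, 0)]
Fold 1: move[3]->U => DDRURUULU VALID
Fold 2: move[7]->U => DDRURUUUU VALID
Fold 3: move[8]->D => DDRURUUUD INVALID (collision), skipped
Fold 4: move[6]->R => DDRURURUU VALID
Fold 5: move[8]->L => DDRURURUL VALID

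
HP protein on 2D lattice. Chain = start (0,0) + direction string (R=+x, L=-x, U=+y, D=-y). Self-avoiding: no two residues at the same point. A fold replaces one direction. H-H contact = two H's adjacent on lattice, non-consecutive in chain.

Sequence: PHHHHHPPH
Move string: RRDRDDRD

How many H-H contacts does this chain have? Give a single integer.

Positions: [(0, 0), (1, 0), (2, 0), (2, -1), (3, -1), (3, -2), (3, -3), (4, -3), (4, -4)]
No H-H contacts found.

Answer: 0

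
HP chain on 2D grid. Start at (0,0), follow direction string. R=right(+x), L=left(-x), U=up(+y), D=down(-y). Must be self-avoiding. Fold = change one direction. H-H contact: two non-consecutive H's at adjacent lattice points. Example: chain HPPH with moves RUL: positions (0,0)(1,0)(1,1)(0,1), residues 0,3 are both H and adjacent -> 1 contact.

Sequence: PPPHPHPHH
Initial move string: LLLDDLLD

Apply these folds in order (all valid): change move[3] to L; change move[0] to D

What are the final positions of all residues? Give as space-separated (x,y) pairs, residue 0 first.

Answer: (0,0) (0,-1) (-1,-1) (-2,-1) (-3,-1) (-3,-2) (-4,-2) (-5,-2) (-5,-3)

Derivation:
Initial moves: LLLDDLLD
Fold: move[3]->L => LLLLDLLD (positions: [(0, 0), (-1, 0), (-2, 0), (-3, 0), (-4, 0), (-4, -1), (-5, -1), (-6, -1), (-6, -2)])
Fold: move[0]->D => DLLLDLLD (positions: [(0, 0), (0, -1), (-1, -1), (-2, -1), (-3, -1), (-3, -2), (-4, -2), (-5, -2), (-5, -3)])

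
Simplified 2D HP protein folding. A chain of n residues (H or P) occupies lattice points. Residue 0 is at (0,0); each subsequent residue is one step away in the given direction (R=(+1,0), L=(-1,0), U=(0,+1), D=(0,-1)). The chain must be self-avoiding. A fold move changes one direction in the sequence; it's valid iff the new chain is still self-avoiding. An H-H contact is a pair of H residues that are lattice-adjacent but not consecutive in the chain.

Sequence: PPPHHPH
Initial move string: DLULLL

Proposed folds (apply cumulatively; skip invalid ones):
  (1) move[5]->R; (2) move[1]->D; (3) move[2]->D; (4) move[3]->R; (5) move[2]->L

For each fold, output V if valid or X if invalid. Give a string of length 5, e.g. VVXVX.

Initial: DLULLL -> [(0, 0), (0, -1), (-1, -1), (-1, 0), (-2, 0), (-3, 0), (-4, 0)]
Fold 1: move[5]->R => DLULLR INVALID (collision), skipped
Fold 2: move[1]->D => DDULLL INVALID (collision), skipped
Fold 3: move[2]->D => DLDLLL VALID
Fold 4: move[3]->R => DLDRLL INVALID (collision), skipped
Fold 5: move[2]->L => DLLLLL VALID

Answer: XXVXV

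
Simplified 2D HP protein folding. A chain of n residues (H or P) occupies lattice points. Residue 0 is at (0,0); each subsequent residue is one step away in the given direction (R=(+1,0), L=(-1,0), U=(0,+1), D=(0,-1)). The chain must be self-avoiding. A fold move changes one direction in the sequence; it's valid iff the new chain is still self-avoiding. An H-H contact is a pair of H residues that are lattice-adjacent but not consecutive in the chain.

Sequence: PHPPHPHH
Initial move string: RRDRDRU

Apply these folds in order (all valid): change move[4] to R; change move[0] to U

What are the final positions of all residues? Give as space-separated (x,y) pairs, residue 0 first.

Initial moves: RRDRDRU
Fold: move[4]->R => RRDRRRU (positions: [(0, 0), (1, 0), (2, 0), (2, -1), (3, -1), (4, -1), (5, -1), (5, 0)])
Fold: move[0]->U => URDRRRU (positions: [(0, 0), (0, 1), (1, 1), (1, 0), (2, 0), (3, 0), (4, 0), (4, 1)])

Answer: (0,0) (0,1) (1,1) (1,0) (2,0) (3,0) (4,0) (4,1)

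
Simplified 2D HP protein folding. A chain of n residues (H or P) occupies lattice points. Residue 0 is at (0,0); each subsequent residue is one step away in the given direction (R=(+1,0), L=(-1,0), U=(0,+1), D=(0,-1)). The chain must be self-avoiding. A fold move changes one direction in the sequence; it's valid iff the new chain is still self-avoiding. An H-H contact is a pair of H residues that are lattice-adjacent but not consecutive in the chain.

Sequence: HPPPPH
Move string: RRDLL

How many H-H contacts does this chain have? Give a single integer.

Positions: [(0, 0), (1, 0), (2, 0), (2, -1), (1, -1), (0, -1)]
H-H contact: residue 0 @(0,0) - residue 5 @(0, -1)

Answer: 1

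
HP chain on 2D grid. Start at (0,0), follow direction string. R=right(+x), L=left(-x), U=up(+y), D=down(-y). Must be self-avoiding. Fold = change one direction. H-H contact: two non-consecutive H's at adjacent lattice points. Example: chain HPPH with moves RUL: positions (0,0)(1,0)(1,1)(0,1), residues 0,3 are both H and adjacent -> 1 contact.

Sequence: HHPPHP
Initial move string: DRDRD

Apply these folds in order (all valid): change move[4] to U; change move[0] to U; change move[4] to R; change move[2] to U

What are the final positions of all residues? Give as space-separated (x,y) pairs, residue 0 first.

Initial moves: DRDRD
Fold: move[4]->U => DRDRU (positions: [(0, 0), (0, -1), (1, -1), (1, -2), (2, -2), (2, -1)])
Fold: move[0]->U => URDRU (positions: [(0, 0), (0, 1), (1, 1), (1, 0), (2, 0), (2, 1)])
Fold: move[4]->R => URDRR (positions: [(0, 0), (0, 1), (1, 1), (1, 0), (2, 0), (3, 0)])
Fold: move[2]->U => URURR (positions: [(0, 0), (0, 1), (1, 1), (1, 2), (2, 2), (3, 2)])

Answer: (0,0) (0,1) (1,1) (1,2) (2,2) (3,2)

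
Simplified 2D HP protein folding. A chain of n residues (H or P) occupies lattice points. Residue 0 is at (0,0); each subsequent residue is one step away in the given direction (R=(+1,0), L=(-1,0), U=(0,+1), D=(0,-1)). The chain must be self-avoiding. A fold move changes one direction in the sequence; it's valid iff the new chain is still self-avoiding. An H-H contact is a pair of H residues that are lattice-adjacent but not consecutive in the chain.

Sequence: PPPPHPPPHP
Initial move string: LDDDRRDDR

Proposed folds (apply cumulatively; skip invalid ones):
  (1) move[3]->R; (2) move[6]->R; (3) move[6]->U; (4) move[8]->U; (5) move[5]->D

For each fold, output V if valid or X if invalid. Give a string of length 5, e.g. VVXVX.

Initial: LDDDRRDDR -> [(0, 0), (-1, 0), (-1, -1), (-1, -2), (-1, -3), (0, -3), (1, -3), (1, -4), (1, -5), (2, -5)]
Fold 1: move[3]->R => LDDRRRDDR VALID
Fold 2: move[6]->R => LDDRRRRDR VALID
Fold 3: move[6]->U => LDDRRRUDR INVALID (collision), skipped
Fold 4: move[8]->U => LDDRRRRDU INVALID (collision), skipped
Fold 5: move[5]->D => LDDRRDRDR VALID

Answer: VVXXV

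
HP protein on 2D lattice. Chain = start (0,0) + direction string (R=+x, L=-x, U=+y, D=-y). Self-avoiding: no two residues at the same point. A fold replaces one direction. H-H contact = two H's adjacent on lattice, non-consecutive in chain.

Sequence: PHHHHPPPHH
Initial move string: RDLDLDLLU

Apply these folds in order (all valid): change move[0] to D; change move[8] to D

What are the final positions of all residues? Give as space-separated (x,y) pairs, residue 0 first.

Initial moves: RDLDLDLLU
Fold: move[0]->D => DDLDLDLLU (positions: [(0, 0), (0, -1), (0, -2), (-1, -2), (-1, -3), (-2, -3), (-2, -4), (-3, -4), (-4, -4), (-4, -3)])
Fold: move[8]->D => DDLDLDLLD (positions: [(0, 0), (0, -1), (0, -2), (-1, -2), (-1, -3), (-2, -3), (-2, -4), (-3, -4), (-4, -4), (-4, -5)])

Answer: (0,0) (0,-1) (0,-2) (-1,-2) (-1,-3) (-2,-3) (-2,-4) (-3,-4) (-4,-4) (-4,-5)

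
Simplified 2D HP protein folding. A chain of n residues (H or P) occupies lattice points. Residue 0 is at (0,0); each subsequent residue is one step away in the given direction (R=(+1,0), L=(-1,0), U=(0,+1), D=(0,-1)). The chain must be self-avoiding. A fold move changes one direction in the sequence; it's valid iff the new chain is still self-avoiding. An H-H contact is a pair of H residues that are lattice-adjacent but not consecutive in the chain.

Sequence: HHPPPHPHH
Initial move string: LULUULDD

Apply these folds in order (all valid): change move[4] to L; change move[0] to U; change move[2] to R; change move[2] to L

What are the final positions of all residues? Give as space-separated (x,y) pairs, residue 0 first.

Initial moves: LULUULDD
Fold: move[4]->L => LULULLDD (positions: [(0, 0), (-1, 0), (-1, 1), (-2, 1), (-2, 2), (-3, 2), (-4, 2), (-4, 1), (-4, 0)])
Fold: move[0]->U => UULULLDD (positions: [(0, 0), (0, 1), (0, 2), (-1, 2), (-1, 3), (-2, 3), (-3, 3), (-3, 2), (-3, 1)])
Fold: move[2]->R => UURULLDD (positions: [(0, 0), (0, 1), (0, 2), (1, 2), (1, 3), (0, 3), (-1, 3), (-1, 2), (-1, 1)])
Fold: move[2]->L => UULULLDD (positions: [(0, 0), (0, 1), (0, 2), (-1, 2), (-1, 3), (-2, 3), (-3, 3), (-3, 2), (-3, 1)])

Answer: (0,0) (0,1) (0,2) (-1,2) (-1,3) (-2,3) (-3,3) (-3,2) (-3,1)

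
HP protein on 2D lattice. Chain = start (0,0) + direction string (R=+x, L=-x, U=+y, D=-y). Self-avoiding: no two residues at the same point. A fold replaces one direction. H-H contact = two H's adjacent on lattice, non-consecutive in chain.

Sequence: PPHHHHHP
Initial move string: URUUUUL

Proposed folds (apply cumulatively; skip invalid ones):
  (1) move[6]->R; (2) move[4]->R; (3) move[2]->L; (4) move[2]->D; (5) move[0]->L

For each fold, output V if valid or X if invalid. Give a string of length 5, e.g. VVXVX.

Initial: URUUUUL -> [(0, 0), (0, 1), (1, 1), (1, 2), (1, 3), (1, 4), (1, 5), (0, 5)]
Fold 1: move[6]->R => URUUUUR VALID
Fold 2: move[4]->R => URUURUR VALID
Fold 3: move[2]->L => URLURUR INVALID (collision), skipped
Fold 4: move[2]->D => URDURUR INVALID (collision), skipped
Fold 5: move[0]->L => LRUURUR INVALID (collision), skipped

Answer: VVXXX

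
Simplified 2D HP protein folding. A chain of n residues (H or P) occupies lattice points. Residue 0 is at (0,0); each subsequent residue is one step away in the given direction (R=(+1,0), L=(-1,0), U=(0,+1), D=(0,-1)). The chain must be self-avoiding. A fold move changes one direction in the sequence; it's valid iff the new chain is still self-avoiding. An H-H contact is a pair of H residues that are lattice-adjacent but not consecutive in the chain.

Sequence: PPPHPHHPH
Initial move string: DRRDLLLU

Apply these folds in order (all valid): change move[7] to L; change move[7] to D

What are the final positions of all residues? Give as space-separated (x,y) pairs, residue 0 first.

Initial moves: DRRDLLLU
Fold: move[7]->L => DRRDLLLL (positions: [(0, 0), (0, -1), (1, -1), (2, -1), (2, -2), (1, -2), (0, -2), (-1, -2), (-2, -2)])
Fold: move[7]->D => DRRDLLLD (positions: [(0, 0), (0, -1), (1, -1), (2, -1), (2, -2), (1, -2), (0, -2), (-1, -2), (-1, -3)])

Answer: (0,0) (0,-1) (1,-1) (2,-1) (2,-2) (1,-2) (0,-2) (-1,-2) (-1,-3)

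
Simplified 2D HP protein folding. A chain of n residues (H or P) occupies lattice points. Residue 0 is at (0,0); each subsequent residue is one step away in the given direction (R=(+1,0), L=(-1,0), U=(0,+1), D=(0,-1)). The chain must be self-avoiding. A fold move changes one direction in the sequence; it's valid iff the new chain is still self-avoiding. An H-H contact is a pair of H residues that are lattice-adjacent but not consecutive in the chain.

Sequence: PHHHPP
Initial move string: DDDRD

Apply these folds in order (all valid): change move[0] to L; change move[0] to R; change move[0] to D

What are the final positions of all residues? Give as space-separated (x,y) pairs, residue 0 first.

Answer: (0,0) (0,-1) (0,-2) (0,-3) (1,-3) (1,-4)

Derivation:
Initial moves: DDDRD
Fold: move[0]->L => LDDRD (positions: [(0, 0), (-1, 0), (-1, -1), (-1, -2), (0, -2), (0, -3)])
Fold: move[0]->R => RDDRD (positions: [(0, 0), (1, 0), (1, -1), (1, -2), (2, -2), (2, -3)])
Fold: move[0]->D => DDDRD (positions: [(0, 0), (0, -1), (0, -2), (0, -3), (1, -3), (1, -4)])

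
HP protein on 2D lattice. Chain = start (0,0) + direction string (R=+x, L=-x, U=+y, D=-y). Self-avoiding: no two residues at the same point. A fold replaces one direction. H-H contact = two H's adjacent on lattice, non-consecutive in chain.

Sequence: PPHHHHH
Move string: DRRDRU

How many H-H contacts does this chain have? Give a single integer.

Positions: [(0, 0), (0, -1), (1, -1), (2, -1), (2, -2), (3, -2), (3, -1)]
H-H contact: residue 3 @(2,-1) - residue 6 @(3, -1)

Answer: 1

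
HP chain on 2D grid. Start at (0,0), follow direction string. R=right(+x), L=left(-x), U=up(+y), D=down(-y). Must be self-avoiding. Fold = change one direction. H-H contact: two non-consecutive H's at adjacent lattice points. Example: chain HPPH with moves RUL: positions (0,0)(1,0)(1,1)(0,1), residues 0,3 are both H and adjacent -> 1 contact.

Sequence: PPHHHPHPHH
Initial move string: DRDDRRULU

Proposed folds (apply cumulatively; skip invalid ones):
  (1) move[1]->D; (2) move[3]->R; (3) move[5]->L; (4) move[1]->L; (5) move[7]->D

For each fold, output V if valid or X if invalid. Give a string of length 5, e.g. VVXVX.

Initial: DRDDRRULU -> [(0, 0), (0, -1), (1, -1), (1, -2), (1, -3), (2, -3), (3, -3), (3, -2), (2, -2), (2, -1)]
Fold 1: move[1]->D => DDDDRRULU VALID
Fold 2: move[3]->R => DDDRRRULU VALID
Fold 3: move[5]->L => DDDRRLULU INVALID (collision), skipped
Fold 4: move[1]->L => DLDRRRULU VALID
Fold 5: move[7]->D => DLDRRRUDU INVALID (collision), skipped

Answer: VVXVX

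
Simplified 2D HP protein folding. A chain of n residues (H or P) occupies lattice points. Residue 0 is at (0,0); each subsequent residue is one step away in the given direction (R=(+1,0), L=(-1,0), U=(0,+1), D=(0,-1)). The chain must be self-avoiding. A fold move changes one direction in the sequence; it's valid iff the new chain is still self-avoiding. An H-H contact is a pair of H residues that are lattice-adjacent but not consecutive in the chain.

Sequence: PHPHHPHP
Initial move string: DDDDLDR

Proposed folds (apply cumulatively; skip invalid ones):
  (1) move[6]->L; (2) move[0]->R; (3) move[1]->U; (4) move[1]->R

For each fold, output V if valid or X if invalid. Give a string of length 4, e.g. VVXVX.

Initial: DDDDLDR -> [(0, 0), (0, -1), (0, -2), (0, -3), (0, -4), (-1, -4), (-1, -5), (0, -5)]
Fold 1: move[6]->L => DDDDLDL VALID
Fold 2: move[0]->R => RDDDLDL VALID
Fold 3: move[1]->U => RUDDLDL INVALID (collision), skipped
Fold 4: move[1]->R => RRDDLDL VALID

Answer: VVXV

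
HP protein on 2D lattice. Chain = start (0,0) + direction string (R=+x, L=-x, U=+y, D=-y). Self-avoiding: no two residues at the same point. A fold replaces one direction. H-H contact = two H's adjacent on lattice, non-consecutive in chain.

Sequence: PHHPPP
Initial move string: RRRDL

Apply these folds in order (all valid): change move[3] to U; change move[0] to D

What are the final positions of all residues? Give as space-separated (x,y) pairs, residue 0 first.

Initial moves: RRRDL
Fold: move[3]->U => RRRUL (positions: [(0, 0), (1, 0), (2, 0), (3, 0), (3, 1), (2, 1)])
Fold: move[0]->D => DRRUL (positions: [(0, 0), (0, -1), (1, -1), (2, -1), (2, 0), (1, 0)])

Answer: (0,0) (0,-1) (1,-1) (2,-1) (2,0) (1,0)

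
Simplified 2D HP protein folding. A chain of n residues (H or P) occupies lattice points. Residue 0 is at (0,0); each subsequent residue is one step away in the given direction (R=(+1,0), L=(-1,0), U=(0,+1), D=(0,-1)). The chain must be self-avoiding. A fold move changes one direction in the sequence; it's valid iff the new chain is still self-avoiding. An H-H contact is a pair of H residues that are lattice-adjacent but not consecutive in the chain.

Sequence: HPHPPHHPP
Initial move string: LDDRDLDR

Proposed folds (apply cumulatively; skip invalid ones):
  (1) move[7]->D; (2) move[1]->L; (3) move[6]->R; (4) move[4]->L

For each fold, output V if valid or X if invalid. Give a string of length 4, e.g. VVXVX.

Initial: LDDRDLDR -> [(0, 0), (-1, 0), (-1, -1), (-1, -2), (0, -2), (0, -3), (-1, -3), (-1, -4), (0, -4)]
Fold 1: move[7]->D => LDDRDLDD VALID
Fold 2: move[1]->L => LLDRDLDD VALID
Fold 3: move[6]->R => LLDRDLRD INVALID (collision), skipped
Fold 4: move[4]->L => LLDRLLDD INVALID (collision), skipped

Answer: VVXX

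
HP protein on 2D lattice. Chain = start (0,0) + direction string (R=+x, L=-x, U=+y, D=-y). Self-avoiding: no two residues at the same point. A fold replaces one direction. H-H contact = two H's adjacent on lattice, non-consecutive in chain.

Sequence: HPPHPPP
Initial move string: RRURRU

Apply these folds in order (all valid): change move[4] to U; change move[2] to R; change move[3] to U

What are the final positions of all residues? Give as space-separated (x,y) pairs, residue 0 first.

Initial moves: RRURRU
Fold: move[4]->U => RRURUU (positions: [(0, 0), (1, 0), (2, 0), (2, 1), (3, 1), (3, 2), (3, 3)])
Fold: move[2]->R => RRRRUU (positions: [(0, 0), (1, 0), (2, 0), (3, 0), (4, 0), (4, 1), (4, 2)])
Fold: move[3]->U => RRRUUU (positions: [(0, 0), (1, 0), (2, 0), (3, 0), (3, 1), (3, 2), (3, 3)])

Answer: (0,0) (1,0) (2,0) (3,0) (3,1) (3,2) (3,3)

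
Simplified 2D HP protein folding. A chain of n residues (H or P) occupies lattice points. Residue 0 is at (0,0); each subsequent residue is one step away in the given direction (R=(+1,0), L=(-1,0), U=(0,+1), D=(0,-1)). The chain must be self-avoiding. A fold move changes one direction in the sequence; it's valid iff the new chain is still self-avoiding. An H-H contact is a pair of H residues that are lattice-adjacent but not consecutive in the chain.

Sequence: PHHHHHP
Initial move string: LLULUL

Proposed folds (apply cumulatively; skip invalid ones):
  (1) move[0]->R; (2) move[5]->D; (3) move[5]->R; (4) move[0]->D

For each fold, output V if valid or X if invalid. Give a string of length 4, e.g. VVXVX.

Answer: XXVV

Derivation:
Initial: LLULUL -> [(0, 0), (-1, 0), (-2, 0), (-2, 1), (-3, 1), (-3, 2), (-4, 2)]
Fold 1: move[0]->R => RLULUL INVALID (collision), skipped
Fold 2: move[5]->D => LLULUD INVALID (collision), skipped
Fold 3: move[5]->R => LLULUR VALID
Fold 4: move[0]->D => DLULUR VALID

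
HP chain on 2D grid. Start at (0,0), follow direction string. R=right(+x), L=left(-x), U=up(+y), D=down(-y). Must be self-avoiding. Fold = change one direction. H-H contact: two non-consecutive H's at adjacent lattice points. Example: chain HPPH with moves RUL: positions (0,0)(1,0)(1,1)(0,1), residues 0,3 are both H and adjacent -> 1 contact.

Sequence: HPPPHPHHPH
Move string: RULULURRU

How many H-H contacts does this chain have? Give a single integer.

Answer: 1

Derivation:
Positions: [(0, 0), (1, 0), (1, 1), (0, 1), (0, 2), (-1, 2), (-1, 3), (0, 3), (1, 3), (1, 4)]
H-H contact: residue 4 @(0,2) - residue 7 @(0, 3)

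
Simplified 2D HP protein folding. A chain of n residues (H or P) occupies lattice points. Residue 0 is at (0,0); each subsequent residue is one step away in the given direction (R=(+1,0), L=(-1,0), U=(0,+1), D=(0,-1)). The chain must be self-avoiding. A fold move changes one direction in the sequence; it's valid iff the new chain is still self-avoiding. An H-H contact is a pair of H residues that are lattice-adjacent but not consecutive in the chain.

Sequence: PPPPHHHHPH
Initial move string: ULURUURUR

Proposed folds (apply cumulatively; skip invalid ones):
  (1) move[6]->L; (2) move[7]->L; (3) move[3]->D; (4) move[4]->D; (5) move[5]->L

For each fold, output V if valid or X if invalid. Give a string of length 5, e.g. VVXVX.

Answer: VXXXV

Derivation:
Initial: ULURUURUR -> [(0, 0), (0, 1), (-1, 1), (-1, 2), (0, 2), (0, 3), (0, 4), (1, 4), (1, 5), (2, 5)]
Fold 1: move[6]->L => ULURUULUR VALID
Fold 2: move[7]->L => ULURUULLR INVALID (collision), skipped
Fold 3: move[3]->D => ULUDUULUR INVALID (collision), skipped
Fold 4: move[4]->D => ULURDULUR INVALID (collision), skipped
Fold 5: move[5]->L => ULURULLUR VALID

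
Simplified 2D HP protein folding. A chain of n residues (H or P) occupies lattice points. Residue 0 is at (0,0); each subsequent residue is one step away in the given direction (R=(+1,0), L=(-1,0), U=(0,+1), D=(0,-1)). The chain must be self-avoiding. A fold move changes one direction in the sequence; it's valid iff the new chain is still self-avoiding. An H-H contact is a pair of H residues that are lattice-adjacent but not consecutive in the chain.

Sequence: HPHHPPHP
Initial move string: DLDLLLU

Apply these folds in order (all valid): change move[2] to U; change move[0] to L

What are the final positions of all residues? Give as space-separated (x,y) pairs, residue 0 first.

Answer: (0,0) (-1,0) (-2,0) (-2,1) (-3,1) (-4,1) (-5,1) (-5,2)

Derivation:
Initial moves: DLDLLLU
Fold: move[2]->U => DLULLLU (positions: [(0, 0), (0, -1), (-1, -1), (-1, 0), (-2, 0), (-3, 0), (-4, 0), (-4, 1)])
Fold: move[0]->L => LLULLLU (positions: [(0, 0), (-1, 0), (-2, 0), (-2, 1), (-3, 1), (-4, 1), (-5, 1), (-5, 2)])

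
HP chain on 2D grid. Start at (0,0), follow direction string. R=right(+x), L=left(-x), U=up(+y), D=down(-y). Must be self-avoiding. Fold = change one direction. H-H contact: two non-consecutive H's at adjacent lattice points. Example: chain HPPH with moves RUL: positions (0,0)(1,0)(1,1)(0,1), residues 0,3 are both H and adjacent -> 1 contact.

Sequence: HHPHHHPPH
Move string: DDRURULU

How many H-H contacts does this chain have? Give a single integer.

Positions: [(0, 0), (0, -1), (0, -2), (1, -2), (1, -1), (2, -1), (2, 0), (1, 0), (1, 1)]
H-H contact: residue 1 @(0,-1) - residue 4 @(1, -1)

Answer: 1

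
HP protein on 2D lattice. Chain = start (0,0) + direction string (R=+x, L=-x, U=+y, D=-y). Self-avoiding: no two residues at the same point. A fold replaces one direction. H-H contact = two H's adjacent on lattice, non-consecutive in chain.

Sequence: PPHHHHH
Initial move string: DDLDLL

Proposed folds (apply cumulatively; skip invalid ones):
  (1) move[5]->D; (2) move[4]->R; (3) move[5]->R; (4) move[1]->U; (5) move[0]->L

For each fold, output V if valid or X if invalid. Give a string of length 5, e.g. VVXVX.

Initial: DDLDLL -> [(0, 0), (0, -1), (0, -2), (-1, -2), (-1, -3), (-2, -3), (-3, -3)]
Fold 1: move[5]->D => DDLDLD VALID
Fold 2: move[4]->R => DDLDRD VALID
Fold 3: move[5]->R => DDLDRR VALID
Fold 4: move[1]->U => DULDRR INVALID (collision), skipped
Fold 5: move[0]->L => LDLDRR VALID

Answer: VVVXV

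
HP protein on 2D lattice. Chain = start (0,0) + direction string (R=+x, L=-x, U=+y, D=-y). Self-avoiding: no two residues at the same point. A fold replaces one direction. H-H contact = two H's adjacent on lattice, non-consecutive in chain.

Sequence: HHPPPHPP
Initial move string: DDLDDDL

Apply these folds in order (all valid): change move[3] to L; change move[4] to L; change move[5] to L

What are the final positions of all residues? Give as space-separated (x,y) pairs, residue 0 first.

Initial moves: DDLDDDL
Fold: move[3]->L => DDLLDDL (positions: [(0, 0), (0, -1), (0, -2), (-1, -2), (-2, -2), (-2, -3), (-2, -4), (-3, -4)])
Fold: move[4]->L => DDLLLDL (positions: [(0, 0), (0, -1), (0, -2), (-1, -2), (-2, -2), (-3, -2), (-3, -3), (-4, -3)])
Fold: move[5]->L => DDLLLLL (positions: [(0, 0), (0, -1), (0, -2), (-1, -2), (-2, -2), (-3, -2), (-4, -2), (-5, -2)])

Answer: (0,0) (0,-1) (0,-2) (-1,-2) (-2,-2) (-3,-2) (-4,-2) (-5,-2)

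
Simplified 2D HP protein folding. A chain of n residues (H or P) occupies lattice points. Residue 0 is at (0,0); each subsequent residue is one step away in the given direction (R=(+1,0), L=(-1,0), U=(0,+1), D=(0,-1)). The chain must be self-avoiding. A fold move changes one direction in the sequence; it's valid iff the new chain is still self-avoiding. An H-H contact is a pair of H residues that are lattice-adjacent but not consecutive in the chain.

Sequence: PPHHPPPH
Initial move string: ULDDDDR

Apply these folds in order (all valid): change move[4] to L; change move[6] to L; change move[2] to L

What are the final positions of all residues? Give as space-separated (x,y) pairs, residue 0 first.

Answer: (0,0) (0,1) (-1,1) (-2,1) (-2,0) (-3,0) (-3,-1) (-4,-1)

Derivation:
Initial moves: ULDDDDR
Fold: move[4]->L => ULDDLDR (positions: [(0, 0), (0, 1), (-1, 1), (-1, 0), (-1, -1), (-2, -1), (-2, -2), (-1, -2)])
Fold: move[6]->L => ULDDLDL (positions: [(0, 0), (0, 1), (-1, 1), (-1, 0), (-1, -1), (-2, -1), (-2, -2), (-3, -2)])
Fold: move[2]->L => ULLDLDL (positions: [(0, 0), (0, 1), (-1, 1), (-2, 1), (-2, 0), (-3, 0), (-3, -1), (-4, -1)])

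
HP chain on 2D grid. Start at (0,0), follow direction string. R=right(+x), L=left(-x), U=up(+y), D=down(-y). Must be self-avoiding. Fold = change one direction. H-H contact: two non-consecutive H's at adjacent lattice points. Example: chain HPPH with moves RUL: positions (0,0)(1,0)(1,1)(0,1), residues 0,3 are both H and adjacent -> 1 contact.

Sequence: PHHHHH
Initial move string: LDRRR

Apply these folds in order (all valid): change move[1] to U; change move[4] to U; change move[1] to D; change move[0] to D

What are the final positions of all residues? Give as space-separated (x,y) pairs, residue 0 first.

Initial moves: LDRRR
Fold: move[1]->U => LURRR (positions: [(0, 0), (-1, 0), (-1, 1), (0, 1), (1, 1), (2, 1)])
Fold: move[4]->U => LURRU (positions: [(0, 0), (-1, 0), (-1, 1), (0, 1), (1, 1), (1, 2)])
Fold: move[1]->D => LDRRU (positions: [(0, 0), (-1, 0), (-1, -1), (0, -1), (1, -1), (1, 0)])
Fold: move[0]->D => DDRRU (positions: [(0, 0), (0, -1), (0, -2), (1, -2), (2, -2), (2, -1)])

Answer: (0,0) (0,-1) (0,-2) (1,-2) (2,-2) (2,-1)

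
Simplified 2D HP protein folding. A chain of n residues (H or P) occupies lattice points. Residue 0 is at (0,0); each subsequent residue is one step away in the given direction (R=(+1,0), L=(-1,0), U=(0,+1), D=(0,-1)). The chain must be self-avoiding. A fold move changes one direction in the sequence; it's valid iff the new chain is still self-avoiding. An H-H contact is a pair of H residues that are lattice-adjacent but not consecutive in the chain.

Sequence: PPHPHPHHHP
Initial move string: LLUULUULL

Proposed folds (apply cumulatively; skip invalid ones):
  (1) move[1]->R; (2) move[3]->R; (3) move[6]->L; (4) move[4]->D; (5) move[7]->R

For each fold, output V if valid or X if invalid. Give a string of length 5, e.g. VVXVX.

Answer: XXVXX

Derivation:
Initial: LLUULUULL -> [(0, 0), (-1, 0), (-2, 0), (-2, 1), (-2, 2), (-3, 2), (-3, 3), (-3, 4), (-4, 4), (-5, 4)]
Fold 1: move[1]->R => LRUULUULL INVALID (collision), skipped
Fold 2: move[3]->R => LLURLUULL INVALID (collision), skipped
Fold 3: move[6]->L => LLUULULLL VALID
Fold 4: move[4]->D => LLUUDULLL INVALID (collision), skipped
Fold 5: move[7]->R => LLUULULRL INVALID (collision), skipped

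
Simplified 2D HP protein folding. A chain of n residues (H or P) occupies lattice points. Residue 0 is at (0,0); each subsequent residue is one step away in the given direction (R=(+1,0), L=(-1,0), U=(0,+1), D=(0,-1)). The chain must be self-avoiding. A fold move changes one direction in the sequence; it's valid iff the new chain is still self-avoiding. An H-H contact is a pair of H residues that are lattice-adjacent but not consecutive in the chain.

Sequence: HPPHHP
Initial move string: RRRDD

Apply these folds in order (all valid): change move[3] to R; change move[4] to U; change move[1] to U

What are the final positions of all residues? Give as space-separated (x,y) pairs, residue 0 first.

Initial moves: RRRDD
Fold: move[3]->R => RRRRD (positions: [(0, 0), (1, 0), (2, 0), (3, 0), (4, 0), (4, -1)])
Fold: move[4]->U => RRRRU (positions: [(0, 0), (1, 0), (2, 0), (3, 0), (4, 0), (4, 1)])
Fold: move[1]->U => RURRU (positions: [(0, 0), (1, 0), (1, 1), (2, 1), (3, 1), (3, 2)])

Answer: (0,0) (1,0) (1,1) (2,1) (3,1) (3,2)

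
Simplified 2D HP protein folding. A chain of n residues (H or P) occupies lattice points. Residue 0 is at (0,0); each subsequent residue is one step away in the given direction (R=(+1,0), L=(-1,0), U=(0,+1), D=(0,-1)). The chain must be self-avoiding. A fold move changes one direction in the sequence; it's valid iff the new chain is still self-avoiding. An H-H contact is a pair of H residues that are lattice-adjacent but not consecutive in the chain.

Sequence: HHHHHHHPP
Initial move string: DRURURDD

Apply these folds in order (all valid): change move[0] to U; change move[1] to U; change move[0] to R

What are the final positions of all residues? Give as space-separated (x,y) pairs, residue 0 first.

Answer: (0,0) (1,0) (1,1) (1,2) (2,2) (2,3) (3,3) (3,2) (3,1)

Derivation:
Initial moves: DRURURDD
Fold: move[0]->U => URURURDD (positions: [(0, 0), (0, 1), (1, 1), (1, 2), (2, 2), (2, 3), (3, 3), (3, 2), (3, 1)])
Fold: move[1]->U => UUURURDD (positions: [(0, 0), (0, 1), (0, 2), (0, 3), (1, 3), (1, 4), (2, 4), (2, 3), (2, 2)])
Fold: move[0]->R => RUURURDD (positions: [(0, 0), (1, 0), (1, 1), (1, 2), (2, 2), (2, 3), (3, 3), (3, 2), (3, 1)])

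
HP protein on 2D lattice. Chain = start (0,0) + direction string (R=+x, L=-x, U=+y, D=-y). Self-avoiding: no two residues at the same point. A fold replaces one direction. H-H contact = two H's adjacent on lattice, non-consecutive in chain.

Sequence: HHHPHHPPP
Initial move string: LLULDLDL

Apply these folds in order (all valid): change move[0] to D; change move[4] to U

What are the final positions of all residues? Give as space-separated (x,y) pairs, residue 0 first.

Initial moves: LLULDLDL
Fold: move[0]->D => DLULDLDL (positions: [(0, 0), (0, -1), (-1, -1), (-1, 0), (-2, 0), (-2, -1), (-3, -1), (-3, -2), (-4, -2)])
Fold: move[4]->U => DLULULDL (positions: [(0, 0), (0, -1), (-1, -1), (-1, 0), (-2, 0), (-2, 1), (-3, 1), (-3, 0), (-4, 0)])

Answer: (0,0) (0,-1) (-1,-1) (-1,0) (-2,0) (-2,1) (-3,1) (-3,0) (-4,0)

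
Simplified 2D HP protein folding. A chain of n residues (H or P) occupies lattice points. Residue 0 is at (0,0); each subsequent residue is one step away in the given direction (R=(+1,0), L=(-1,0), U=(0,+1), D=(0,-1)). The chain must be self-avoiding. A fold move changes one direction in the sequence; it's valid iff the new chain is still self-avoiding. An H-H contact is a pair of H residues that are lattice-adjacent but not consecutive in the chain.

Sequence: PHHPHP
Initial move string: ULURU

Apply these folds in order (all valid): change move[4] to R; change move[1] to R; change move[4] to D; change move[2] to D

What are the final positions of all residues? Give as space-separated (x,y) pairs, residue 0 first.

Initial moves: ULURU
Fold: move[4]->R => ULURR (positions: [(0, 0), (0, 1), (-1, 1), (-1, 2), (0, 2), (1, 2)])
Fold: move[1]->R => URURR (positions: [(0, 0), (0, 1), (1, 1), (1, 2), (2, 2), (3, 2)])
Fold: move[4]->D => URURD (positions: [(0, 0), (0, 1), (1, 1), (1, 2), (2, 2), (2, 1)])
Fold: move[2]->D => URDRD (positions: [(0, 0), (0, 1), (1, 1), (1, 0), (2, 0), (2, -1)])

Answer: (0,0) (0,1) (1,1) (1,0) (2,0) (2,-1)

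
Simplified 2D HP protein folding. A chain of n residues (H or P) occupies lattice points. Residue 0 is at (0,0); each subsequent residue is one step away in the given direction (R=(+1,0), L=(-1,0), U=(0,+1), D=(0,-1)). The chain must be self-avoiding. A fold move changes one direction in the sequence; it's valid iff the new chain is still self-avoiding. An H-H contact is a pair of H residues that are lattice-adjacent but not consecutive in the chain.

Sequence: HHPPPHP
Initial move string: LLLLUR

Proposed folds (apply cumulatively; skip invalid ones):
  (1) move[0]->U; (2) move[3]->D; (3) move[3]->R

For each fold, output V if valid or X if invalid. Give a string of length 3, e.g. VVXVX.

Initial: LLLLUR -> [(0, 0), (-1, 0), (-2, 0), (-3, 0), (-4, 0), (-4, 1), (-3, 1)]
Fold 1: move[0]->U => ULLLUR VALID
Fold 2: move[3]->D => ULLDUR INVALID (collision), skipped
Fold 3: move[3]->R => ULLRUR INVALID (collision), skipped

Answer: VXX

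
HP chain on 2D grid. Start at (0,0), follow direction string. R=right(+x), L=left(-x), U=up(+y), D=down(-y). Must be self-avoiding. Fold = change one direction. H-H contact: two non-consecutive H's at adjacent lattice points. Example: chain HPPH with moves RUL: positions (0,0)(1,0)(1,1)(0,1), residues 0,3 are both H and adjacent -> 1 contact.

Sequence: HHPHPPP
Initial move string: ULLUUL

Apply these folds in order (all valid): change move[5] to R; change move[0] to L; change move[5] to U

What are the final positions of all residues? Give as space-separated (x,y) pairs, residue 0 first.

Initial moves: ULLUUL
Fold: move[5]->R => ULLUUR (positions: [(0, 0), (0, 1), (-1, 1), (-2, 1), (-2, 2), (-2, 3), (-1, 3)])
Fold: move[0]->L => LLLUUR (positions: [(0, 0), (-1, 0), (-2, 0), (-3, 0), (-3, 1), (-3, 2), (-2, 2)])
Fold: move[5]->U => LLLUUU (positions: [(0, 0), (-1, 0), (-2, 0), (-3, 0), (-3, 1), (-3, 2), (-3, 3)])

Answer: (0,0) (-1,0) (-2,0) (-3,0) (-3,1) (-3,2) (-3,3)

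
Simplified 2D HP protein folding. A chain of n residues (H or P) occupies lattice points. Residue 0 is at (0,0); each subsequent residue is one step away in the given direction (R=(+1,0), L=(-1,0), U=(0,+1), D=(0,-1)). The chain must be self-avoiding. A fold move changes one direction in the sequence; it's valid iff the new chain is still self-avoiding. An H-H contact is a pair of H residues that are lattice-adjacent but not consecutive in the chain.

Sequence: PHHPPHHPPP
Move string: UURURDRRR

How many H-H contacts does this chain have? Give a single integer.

Positions: [(0, 0), (0, 1), (0, 2), (1, 2), (1, 3), (2, 3), (2, 2), (3, 2), (4, 2), (5, 2)]
No H-H contacts found.

Answer: 0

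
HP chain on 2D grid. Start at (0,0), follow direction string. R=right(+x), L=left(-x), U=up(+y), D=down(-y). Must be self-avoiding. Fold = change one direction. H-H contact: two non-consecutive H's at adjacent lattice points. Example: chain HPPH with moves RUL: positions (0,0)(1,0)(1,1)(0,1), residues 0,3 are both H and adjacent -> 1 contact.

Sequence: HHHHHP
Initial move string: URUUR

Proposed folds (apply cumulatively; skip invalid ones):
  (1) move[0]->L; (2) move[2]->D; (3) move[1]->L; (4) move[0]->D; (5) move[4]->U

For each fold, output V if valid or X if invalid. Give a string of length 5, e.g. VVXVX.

Initial: URUUR -> [(0, 0), (0, 1), (1, 1), (1, 2), (1, 3), (2, 3)]
Fold 1: move[0]->L => LRUUR INVALID (collision), skipped
Fold 2: move[2]->D => URDUR INVALID (collision), skipped
Fold 3: move[1]->L => ULUUR VALID
Fold 4: move[0]->D => DLUUR VALID
Fold 5: move[4]->U => DLUUU VALID

Answer: XXVVV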